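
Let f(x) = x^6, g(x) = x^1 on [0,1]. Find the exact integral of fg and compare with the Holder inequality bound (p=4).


Step 1: Exact integral of f*g = integral(x^7, 0, 1) = 1/8
     = 0.125
Step 2: Holder bound with p=4, q=1.333333:
  ||f||_p = (integral x^24 dx)^(1/4) = (1/25)^(1/4) = 0.447214
  ||g||_q = (integral x^1.333333 dx)^(1/1.333333) = (1/2.333333)^(1/1.333333) = 0.529685
Step 3: Holder bound = ||f||_p * ||g||_q = 0.447214 * 0.529685 = 0.236882
Verification: 0.125 <= 0.236882 (Holder holds)


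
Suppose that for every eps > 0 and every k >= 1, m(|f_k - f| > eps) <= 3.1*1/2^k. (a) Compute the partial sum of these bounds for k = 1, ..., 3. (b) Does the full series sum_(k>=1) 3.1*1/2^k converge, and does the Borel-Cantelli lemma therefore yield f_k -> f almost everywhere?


Step 1: List the terms 3.1*1/2^k for k = 1 to 3:
  k=1: 1.55
  k=2: 0.775
  k=3: 0.3875
Step 2: Partial sum = 1.55 + 0.775 + 0.3875
     = 2.7125
Step 3: The full series sum_(k>=1) 3.1*1/2^k converges (geometric series with ratio 1/2 < 1; a constant multiple of a convergent series converges).
Step 4: Fix eps > 0. Since sum_k m(|f_k - f| > eps) < infinity, the Borel-Cantelli lemma gives
        m(limsup_k {|f_k - f| > eps}) = 0, i.e. for a.e. x, |f_k(x) - f(x)| <= eps for all large k.
        Applying this with eps = 1/j for j = 1, 2, ... and intersecting the countably many full-measure sets,
        for a.e. x we get limsup_k |f_k(x) - f(x)| <= 1/j for every j, hence f_k -> f almost everywhere.
Conclusion: series converges; Borel-Cantelli yields f_k -> f a.e.


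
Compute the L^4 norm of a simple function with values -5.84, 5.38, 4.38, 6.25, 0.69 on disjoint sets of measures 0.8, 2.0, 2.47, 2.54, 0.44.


Step 1: Compute |f_i|^4 for each value:
  |-5.84|^4 = 1163.191951
  |5.38|^4 = 837.778291
  |4.38|^4 = 368.041203
  |6.25|^4 = 1525.878906
  |0.69|^4 = 0.226671
Step 2: Multiply by measures and sum:
  1163.191951 * 0.8 = 930.553561
  837.778291 * 2.0 = 1675.556583
  368.041203 * 2.47 = 909.061772
  1525.878906 * 2.54 = 3875.732422
  0.226671 * 0.44 = 0.099735
Sum = 930.553561 + 1675.556583 + 909.061772 + 3875.732422 + 0.099735 = 7391.004073
Step 3: Take the p-th root:
||f||_4 = (7391.004073)^(1/4) = 9.272052


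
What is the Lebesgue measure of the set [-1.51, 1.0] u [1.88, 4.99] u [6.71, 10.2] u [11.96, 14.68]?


For pairwise disjoint intervals, m(union) = sum of lengths.
= (1.0 - -1.51) + (4.99 - 1.88) + (10.2 - 6.71) + (14.68 - 11.96)
= 2.51 + 3.11 + 3.49 + 2.72
= 11.83


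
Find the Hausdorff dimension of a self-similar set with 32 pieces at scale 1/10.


For a self-similar set with N copies scaled by 1/r:
dim_H = log(N)/log(r) = log(32)/log(10)
= 3.465736/2.302585
= 1.50515


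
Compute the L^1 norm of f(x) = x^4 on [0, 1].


Step 1: ||f||_1 = (integral_0^1 |x^4|^1 dx)^(1/1)
     = (integral_0^1 x^4 dx)^(1/1)
Step 2: integral_0^1 x^4 dx = [x^5/(5)] from 0 to 1 = 1^5/5
     = 1/5 = 0.2
Step 3: ||f||_1 = (0.2)^(1/1) = 0.2


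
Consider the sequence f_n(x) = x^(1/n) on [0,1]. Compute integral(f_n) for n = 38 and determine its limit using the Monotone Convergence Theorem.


At n = 38: f_38(x) = x^(1/38).
Step 1: integral(x^(1/38), 0, 1) = [x^(1/38+1) / (1/38+1)] from 0 to 1
     = 1 / (1/38 + 1) = 1 / ((38+1)/38) = 38/(38+1)
     = 38/39 = 0.974359
Step 2: As n -> infinity, f_n(x) = x^(1/n) -> 1 for x in (0,1], and f_n is increasing in n.
By MCT, lim_n integral(f_n) = integral(lim_n f_n) = integral(1, 0, 1) = 1.
Step 3: Verify convergence: 38/39 = 0.974359 -> 1


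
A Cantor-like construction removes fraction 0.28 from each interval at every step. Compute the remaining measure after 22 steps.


Step 1: At each step, fraction remaining = 1 - 0.28 = 0.72
Step 2: After 22 steps, measure = (0.72)^22
Result = 7.266327e-04


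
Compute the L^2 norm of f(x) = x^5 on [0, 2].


Step 1: ||f||_2 = (integral_0^2 |x^5|^2 dx)^(1/2)
     = (integral_0^2 x^10 dx)^(1/2)
Step 2: integral_0^2 x^10 dx = [x^11/(11)] from 0 to 2 = 2^11/11
     = 2048/11 = 186.181818
Step 3: ||f||_2 = (186.181818)^(1/2) = 13.644846


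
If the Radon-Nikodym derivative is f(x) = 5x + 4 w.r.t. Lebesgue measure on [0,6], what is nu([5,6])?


nu(A) = integral_A (dnu/dmu) dmu = integral_5^6 (5x + 4) dx
Step 1: Antiderivative F(x) = (5/2)x^2 + 4x
Step 2: F(6) = (5/2)*6^2 + 4*6 = 90 + 24 = 114
Step 3: F(5) = (5/2)*5^2 + 4*5 = 62.5 + 20 = 82.5
Step 4: nu([5,6]) = F(6) - F(5) = 114 - 82.5 = 31.5


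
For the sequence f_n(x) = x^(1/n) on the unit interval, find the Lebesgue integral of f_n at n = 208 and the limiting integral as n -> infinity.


At n = 208: f_208(x) = x^(1/208).
Step 1: integral(x^(1/208), 0, 1) = [x^(1/208+1) / (1/208+1)] from 0 to 1
     = 1 / (1/208 + 1) = 1 / ((208+1)/208) = 208/(208+1)
     = 208/209 = 0.995215
Step 2: As n -> infinity, f_n(x) = x^(1/n) -> 1 for x in (0,1], and f_n is increasing in n.
By MCT, lim_n integral(f_n) = integral(lim_n f_n) = integral(1, 0, 1) = 1.
Step 3: Verify convergence: 208/209 = 0.995215 -> 1


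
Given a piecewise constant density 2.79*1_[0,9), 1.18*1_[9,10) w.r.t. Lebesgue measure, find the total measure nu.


Integrate each piece of the Radon-Nikodym derivative:
Step 1: integral_0^9 2.79 dx = 2.79*(9-0) = 2.79*9 = 25.11
Step 2: integral_9^10 1.18 dx = 1.18*(10-9) = 1.18*1 = 1.18
Total: 25.11 + 1.18 = 26.29


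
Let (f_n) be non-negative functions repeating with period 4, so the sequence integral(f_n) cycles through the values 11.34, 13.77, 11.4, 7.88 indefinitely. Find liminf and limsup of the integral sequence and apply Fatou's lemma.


The sequence (integral(f_n)) is periodic with period 4, repeating the values 11.34, 13.77, 11.4, 7.88 indefinitely.
Step 1: For a periodic sequence, every tail (a_m, a_(m+1), ...) contains all 4 period values infinitely often.
Step 2: Hence inf of every tail = min of the period values = min(11.34, 13.77, 11.4, 7.88) = 7.88.
        liminf_n integral(f_n) = sup over m of (inf of tail from m) = 7.88.
Step 3: Similarly sup of every tail = max of the period values = 13.77.
        limsup_n integral(f_n) = 13.77.
Step 4: Fatou's lemma: integral(liminf_n f_n) <= liminf_n integral(f_n) = 7.88.
        So the integral of the pointwise liminf is at most 7.88.


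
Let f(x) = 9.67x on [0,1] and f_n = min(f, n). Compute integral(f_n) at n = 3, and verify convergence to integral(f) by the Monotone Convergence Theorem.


f(x) = 9.67x on [0,1]; f_n(x) = min(9.67x, n). At n = 3:
Step 1: f(x) reaches 3 at x = 3/9.67 = 0.310238
Step 2: integral(f_3) = integral(9.67x, 0, 0.310238) + integral(3, 0.310238, 1)
       = 9.67*0.310238^2/2 + 3*(1 - 0.310238)
       = 0.465357 + 2.069286
       = 2.534643
Step 3: As n -> infinity, f_n increases to f, so by MCT integral(f_n) -> integral(f) = 9.67/2 = 4.835.
Convergence: integral(f_3) = 2.534643 -> 4.835 as n -> infinity


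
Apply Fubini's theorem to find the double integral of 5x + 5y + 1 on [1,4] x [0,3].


By Fubini, integrate in x first, then y.
Step 1: Fix y, integrate over x in [1,4]:
  integral(5x + 5y + 1, x=1..4)
  = 5*(4^2 - 1^2)/2 + (5y + 1)*(4 - 1)
  = 37.5 + (5y + 1)*3
  = 37.5 + 15y + 3
  = 40.5 + 15y
Step 2: Integrate over y in [0,3]:
  integral(40.5 + 15y, y=0..3)
  = 40.5*3 + 15*(3^2 - 0^2)/2
  = 121.5 + 67.5
  = 189


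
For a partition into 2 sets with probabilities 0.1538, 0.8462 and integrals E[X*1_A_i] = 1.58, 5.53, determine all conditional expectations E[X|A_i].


For each cell A_i: E[X|A_i] = E[X*1_A_i] / P(A_i)
Step 1: E[X|A_1] = 1.58 / 0.1538 = 10.273082
Step 2: E[X|A_2] = 5.53 / 0.8462 = 6.535098
Verification: E[X] = sum E[X*1_A_i] = 1.58 + 5.53 = 7.11


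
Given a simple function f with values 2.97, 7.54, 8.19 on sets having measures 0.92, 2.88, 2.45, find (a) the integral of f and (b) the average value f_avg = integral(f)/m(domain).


Step 1: Integral = sum(value_i * measure_i)
= 2.97*0.92 + 7.54*2.88 + 8.19*2.45
= 2.7324 + 21.7152 + 20.0655
= 44.5131
Step 2: Total measure of domain = 0.92 + 2.88 + 2.45 = 6.25
Step 3: Average value = 44.5131 / 6.25 = 7.122096


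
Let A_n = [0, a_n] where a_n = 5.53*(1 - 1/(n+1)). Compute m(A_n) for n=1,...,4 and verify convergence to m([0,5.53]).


By continuity of measure from below: if A_n increases to A, then m(A_n) -> m(A).
Here A = [0, 5.53], so m(A) = 5.53
Step 1: a_1 = 5.53*(1 - 1/2) = 2.765, m(A_1) = 2.765
Step 2: a_2 = 5.53*(1 - 1/3) = 3.6867, m(A_2) = 3.6867
Step 3: a_3 = 5.53*(1 - 1/4) = 4.1475, m(A_3) = 4.1475
Step 4: a_4 = 5.53*(1 - 1/5) = 4.424, m(A_4) = 4.424
Limit: m(A_n) -> m([0,5.53]) = 5.53


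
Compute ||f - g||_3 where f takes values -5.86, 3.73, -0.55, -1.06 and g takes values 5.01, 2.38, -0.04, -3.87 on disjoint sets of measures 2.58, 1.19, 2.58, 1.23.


Step 1: Compute differences f_i - g_i:
  -5.86 - 5.01 = -10.87
  3.73 - 2.38 = 1.35
  -0.55 - -0.04 = -0.51
  -1.06 - -3.87 = 2.81
Step 2: Compute |diff|^3 * measure for each set:
  |-10.87|^3 * 2.58 = 1284.365503 * 2.58 = 3313.662998
  |1.35|^3 * 1.19 = 2.460375 * 1.19 = 2.927846
  |-0.51|^3 * 2.58 = 0.132651 * 2.58 = 0.34224
  |2.81|^3 * 1.23 = 22.188041 * 1.23 = 27.29129
Step 3: Sum = 3344.224374
Step 4: ||f-g||_3 = (3344.224374)^(1/3) = 14.954267


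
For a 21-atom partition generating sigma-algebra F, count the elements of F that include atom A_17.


Each element of F is a union of some subset S of the 21 atoms.
The element contains A_17 iff A_17 is in S.
So we count subsets S of {A_1,...,A_21} with A_17 in S: choose freely among the other 20 atoms.
Count = 2^(21-1) = 2^20 = 1048576.


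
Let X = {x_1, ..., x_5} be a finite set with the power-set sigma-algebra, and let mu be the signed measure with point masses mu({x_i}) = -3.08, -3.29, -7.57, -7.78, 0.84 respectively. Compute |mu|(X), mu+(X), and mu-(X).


Step 1: Every measurable set is a union of atoms (the cells / points), so a Hahn decomposition is
  obtained by grouping atoms by sign: P = union of atoms with mu > 0, N = union of the remaining atoms.
  Atoms in P (indices): 5;  atoms in N (indices): 1, 2, 3, 4
  Positive values: 0.84
  Negative values: -3.08, -3.29, -7.57, -7.78
Step 2: mu+(X) = mu(P) = sum of positive atom values = 0.84
Step 3: mu-(X) = -mu(N) = sum of |negative atom values| = 21.72
Step 4: |mu|(X) = mu+(X) + mu-(X) = 0.84 + 21.72 = 22.56


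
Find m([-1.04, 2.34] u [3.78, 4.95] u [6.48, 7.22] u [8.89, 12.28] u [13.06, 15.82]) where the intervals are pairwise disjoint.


For pairwise disjoint intervals, m(union) = sum of lengths.
= (2.34 - -1.04) + (4.95 - 3.78) + (7.22 - 6.48) + (12.28 - 8.89) + (15.82 - 13.06)
= 3.38 + 1.17 + 0.74 + 3.39 + 2.76
= 11.44


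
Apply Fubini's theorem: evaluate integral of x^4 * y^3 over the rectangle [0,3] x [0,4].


By Fubini's theorem, the double integral factors as a product of single integrals:
Step 1: integral_0^3 x^4 dx = [x^5/5] from 0 to 3
     = 3^5/5 = 48.6
Step 2: integral_0^4 y^3 dy = [y^4/4] from 0 to 4
     = 4^4/4 = 64
Step 3: Double integral = 48.6 * 64 = 3110.4


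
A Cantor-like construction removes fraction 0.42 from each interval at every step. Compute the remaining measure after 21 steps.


Step 1: At each step, fraction remaining = 1 - 0.42 = 0.58
Step 2: After 21 steps, measure = (0.58)^21
Result = 1.076435e-05


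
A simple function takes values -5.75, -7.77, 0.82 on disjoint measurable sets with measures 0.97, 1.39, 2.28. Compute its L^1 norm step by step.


Step 1: Compute |f_i|^1 for each value:
  |-5.75|^1 = 5.75
  |-7.77|^1 = 7.77
  |0.82|^1 = 0.82
Step 2: Multiply by measures and sum:
  5.75 * 0.97 = 5.5775
  7.77 * 1.39 = 10.8003
  0.82 * 2.28 = 1.8696
Sum = 5.5775 + 10.8003 + 1.8696 = 18.2474
Step 3: Take the p-th root:
||f||_1 = (18.2474)^(1/1) = 18.2474


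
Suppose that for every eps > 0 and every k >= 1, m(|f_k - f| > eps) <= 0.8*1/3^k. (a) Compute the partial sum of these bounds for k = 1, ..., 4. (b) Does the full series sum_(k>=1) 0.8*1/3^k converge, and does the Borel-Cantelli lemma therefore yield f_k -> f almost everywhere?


Step 1: List the terms 0.8*1/3^k for k = 1 to 4:
  k=1: 0.266667
  k=2: 0.088889
  k=3: 0.02963
  k=4: 0.009877
Step 2: Partial sum = 0.266667 + 0.088889 + 0.02963 + 0.009877
     = 0.395062
Step 3: The full series sum_(k>=1) 0.8*1/3^k converges (geometric series with ratio 1/3 < 1; a constant multiple of a convergent series converges).
Step 4: Fix eps > 0. Since sum_k m(|f_k - f| > eps) < infinity, the Borel-Cantelli lemma gives
        m(limsup_k {|f_k - f| > eps}) = 0, i.e. for a.e. x, |f_k(x) - f(x)| <= eps for all large k.
        Applying this with eps = 1/j for j = 1, 2, ... and intersecting the countably many full-measure sets,
        for a.e. x we get limsup_k |f_k(x) - f(x)| <= 1/j for every j, hence f_k -> f almost everywhere.
Conclusion: series converges; Borel-Cantelli yields f_k -> f a.e.


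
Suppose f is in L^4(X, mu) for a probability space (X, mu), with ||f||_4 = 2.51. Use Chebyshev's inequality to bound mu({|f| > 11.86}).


Chebyshev/Markov inequality: mu(|f| > eps) <= (||f||_p / eps)^p
Step 1: ||f||_4 / eps = 2.51 / 11.86 = 0.211636
Step 2: Raise to power p = 4:
  (0.211636)^4 = 0.002006
Step 3: Therefore mu(|f| > 11.86) <= 0.002006


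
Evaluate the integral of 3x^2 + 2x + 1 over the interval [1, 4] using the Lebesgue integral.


The Lebesgue integral of a Riemann-integrable function agrees with the Riemann integral.
Antiderivative F(x) = (3/3)x^3 + (2/2)x^2 + 1x
F(4) = (3/3)*4^3 + (2/2)*4^2 + 1*4
     = (3/3)*64 + (2/2)*16 + 1*4
     = 64 + 16 + 4
     = 84
F(1) = 3
Integral = F(4) - F(1) = 84 - 3 = 81


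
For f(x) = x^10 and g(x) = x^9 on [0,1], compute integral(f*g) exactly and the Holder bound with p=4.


Step 1: Exact integral of f*g = integral(x^19, 0, 1) = 1/20
     = 0.05
Step 2: Holder bound with p=4, q=1.333333:
  ||f||_p = (integral x^40 dx)^(1/4) = (1/41)^(1/4) = 0.395188
  ||g||_q = (integral x^12 dx)^(1/1.333333) = (1/13)^(1/1.333333) = 0.146064
Step 3: Holder bound = ||f||_p * ||g||_q = 0.395188 * 0.146064 = 0.057723
Verification: 0.05 <= 0.057723 (Holder holds)


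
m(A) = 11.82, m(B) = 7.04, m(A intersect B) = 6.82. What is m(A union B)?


By inclusion-exclusion: m(A u B) = m(A) + m(B) - m(A n B)
= 11.82 + 7.04 - 6.82
= 12.04


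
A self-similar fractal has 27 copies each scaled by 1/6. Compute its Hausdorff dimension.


For a self-similar set with N copies scaled by 1/r:
dim_H = log(N)/log(r) = log(27)/log(6)
= 3.295837/1.791759
= 1.839442


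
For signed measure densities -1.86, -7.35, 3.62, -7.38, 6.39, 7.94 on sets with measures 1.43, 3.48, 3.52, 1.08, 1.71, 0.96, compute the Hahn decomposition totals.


Step 1: Compute signed measure on each set:
  Set 1: -1.86 * 1.43 = -2.6598
  Set 2: -7.35 * 3.48 = -25.578
  Set 3: 3.62 * 3.52 = 12.7424
  Set 4: -7.38 * 1.08 = -7.9704
  Set 5: 6.39 * 1.71 = 10.9269
  Set 6: 7.94 * 0.96 = 7.6224
Step 2: Total signed measure = (-2.6598) + (-25.578) + (12.7424) + (-7.9704) + (10.9269) + (7.6224)
     = -4.9165
Step 3: Positive part mu+(X) = sum of positive contributions = 31.2917
Step 4: Negative part mu-(X) = |sum of negative contributions| = 36.2082


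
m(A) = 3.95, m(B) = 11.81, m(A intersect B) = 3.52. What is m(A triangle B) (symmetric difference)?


m(A Delta B) = m(A) + m(B) - 2*m(A n B)
= 3.95 + 11.81 - 2*3.52
= 3.95 + 11.81 - 7.04
= 8.72


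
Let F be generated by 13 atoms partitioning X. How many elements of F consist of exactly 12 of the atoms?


Each element of F is a union of some subset of the 13 atoms.
Elements that are unions of exactly 12 atoms correspond to 12-element subsets of the 13 atoms.
Count = C(13, 12) = 13! / (12! * 1!) = 13.


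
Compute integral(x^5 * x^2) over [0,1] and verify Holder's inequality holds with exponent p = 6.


Step 1: Exact integral of f*g = integral(x^7, 0, 1) = 1/8
     = 0.125
Step 2: Holder bound with p=6, q=1.2:
  ||f||_p = (integral x^30 dx)^(1/6) = (1/31)^(1/6) = 0.564209
  ||g||_q = (integral x^2.4 dx)^(1/1.2) = (1/3.4)^(1/1.2) = 0.360662
Step 3: Holder bound = ||f||_p * ||g||_q = 0.564209 * 0.360662 = 0.203489
Verification: 0.125 <= 0.203489 (Holder holds)


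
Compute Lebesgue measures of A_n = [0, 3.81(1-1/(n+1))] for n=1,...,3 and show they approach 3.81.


By continuity of measure from below: if A_n increases to A, then m(A_n) -> m(A).
Here A = [0, 3.81], so m(A) = 3.81
Step 1: a_1 = 3.81*(1 - 1/2) = 1.905, m(A_1) = 1.905
Step 2: a_2 = 3.81*(1 - 1/3) = 2.54, m(A_2) = 2.54
Step 3: a_3 = 3.81*(1 - 1/4) = 2.8575, m(A_3) = 2.8575
Limit: m(A_n) -> m([0,3.81]) = 3.81


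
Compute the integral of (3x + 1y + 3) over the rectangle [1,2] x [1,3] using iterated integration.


By Fubini, integrate in x first, then y.
Step 1: Fix y, integrate over x in [1,2]:
  integral(3x + 1y + 3, x=1..2)
  = 3*(2^2 - 1^2)/2 + (1y + 3)*(2 - 1)
  = 4.5 + (1y + 3)*1
  = 4.5 + 1y + 3
  = 7.5 + 1y
Step 2: Integrate over y in [1,3]:
  integral(7.5 + 1y, y=1..3)
  = 7.5*2 + 1*(3^2 - 1^2)/2
  = 15 + 4
  = 19


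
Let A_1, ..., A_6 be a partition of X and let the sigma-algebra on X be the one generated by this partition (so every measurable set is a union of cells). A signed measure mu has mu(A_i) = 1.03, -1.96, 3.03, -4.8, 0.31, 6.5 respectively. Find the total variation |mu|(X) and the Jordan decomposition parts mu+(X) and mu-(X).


Step 1: Every measurable set is a union of atoms (the cells / points), so a Hahn decomposition is
  obtained by grouping atoms by sign: P = union of atoms with mu > 0, N = union of the remaining atoms.
  Atoms in P (indices): 1, 3, 5, 6;  atoms in N (indices): 2, 4
  Positive values: 1.03, 3.03, 0.31, 6.5
  Negative values: -1.96, -4.8
Step 2: mu+(X) = mu(P) = sum of positive atom values = 10.87
Step 3: mu-(X) = -mu(N) = sum of |negative atom values| = 6.76
Step 4: |mu|(X) = mu+(X) + mu-(X) = 10.87 + 6.76 = 17.63


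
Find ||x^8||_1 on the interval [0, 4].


Step 1: ||f||_1 = (integral_0^4 |x^8|^1 dx)^(1/1)
     = (integral_0^4 x^8 dx)^(1/1)
Step 2: integral_0^4 x^8 dx = [x^9/(9)] from 0 to 4 = 4^9/9
     = 262144/9 = 29127.111111
Step 3: ||f||_1 = (29127.111111)^(1/1) = 29127.111111


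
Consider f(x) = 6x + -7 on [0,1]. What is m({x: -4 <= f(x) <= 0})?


f^(-1)([-4, 0]) = {x : -4 <= 6x + -7 <= 0}
Solving: (-4 - -7)/6 <= x <= (0 - -7)/6
= [0.5, 1.166667]
Intersecting with [0,1]: [0.5, 1]
Measure = 1 - 0.5 = 0.5


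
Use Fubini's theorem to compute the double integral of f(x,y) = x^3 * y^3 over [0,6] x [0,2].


By Fubini's theorem, the double integral factors as a product of single integrals:
Step 1: integral_0^6 x^3 dx = [x^4/4] from 0 to 6
     = 6^4/4 = 324
Step 2: integral_0^2 y^3 dy = [y^4/4] from 0 to 2
     = 2^4/4 = 4
Step 3: Double integral = 324 * 4 = 1296


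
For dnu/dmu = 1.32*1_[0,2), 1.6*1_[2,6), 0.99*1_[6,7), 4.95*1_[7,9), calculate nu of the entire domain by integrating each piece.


Integrate each piece of the Radon-Nikodym derivative:
Step 1: integral_0^2 1.32 dx = 1.32*(2-0) = 1.32*2 = 2.64
Step 2: integral_2^6 1.6 dx = 1.6*(6-2) = 1.6*4 = 6.4
Step 3: integral_6^7 0.99 dx = 0.99*(7-6) = 0.99*1 = 0.99
Step 4: integral_7^9 4.95 dx = 4.95*(9-7) = 4.95*2 = 9.9
Total: 2.64 + 6.4 + 0.99 + 9.9 = 19.93


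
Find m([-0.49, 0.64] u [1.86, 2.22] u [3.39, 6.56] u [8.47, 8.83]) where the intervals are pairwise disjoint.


For pairwise disjoint intervals, m(union) = sum of lengths.
= (0.64 - -0.49) + (2.22 - 1.86) + (6.56 - 3.39) + (8.83 - 8.47)
= 1.13 + 0.36 + 3.17 + 0.36
= 5.02


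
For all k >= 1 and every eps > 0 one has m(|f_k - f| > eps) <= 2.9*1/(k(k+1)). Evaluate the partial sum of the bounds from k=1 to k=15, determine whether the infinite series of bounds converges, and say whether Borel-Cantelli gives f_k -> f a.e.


Step 1: List the terms 2.9*1/(k(k+1)) for k = 1 to 15:
  k=1: 1.45
  k=2: 0.483333
  k=3: 0.241667
  k=4: 0.145
  k=5: 0.096667
  k=6: 0.069048
  k=7: 0.051786
  k=8: 0.040278
  k=9: 0.032222
  k=10: 0.026364
  k=11: 0.02197
  k=12: 0.01859
  k=13: 0.015934
  k=14: 0.01381
  k=15: 0.012083
Step 2: Partial sum = 1.45 + 0.483333 + 0.241667 + 0.145 + 0.096667 + 0.069048 + 0.051786 + 0.040278 + 0.032222 + 0.026364 + 0.02197 + 0.01859 + 0.015934 + 0.01381 + 0.012083
     = 2.71875
Step 3: The full series sum_(k>=1) 2.9*1/(k(k+1)) converges (telescoping series sum 1/(k(k+1)) = 1; a constant multiple of a convergent series converges).
Step 4: Fix eps > 0. Since sum_k m(|f_k - f| > eps) < infinity, the Borel-Cantelli lemma gives
        m(limsup_k {|f_k - f| > eps}) = 0, i.e. for a.e. x, |f_k(x) - f(x)| <= eps for all large k.
        Applying this with eps = 1/j for j = 1, 2, ... and intersecting the countably many full-measure sets,
        for a.e. x we get limsup_k |f_k(x) - f(x)| <= 1/j for every j, hence f_k -> f almost everywhere.
Conclusion: series converges; Borel-Cantelli yields f_k -> f a.e.


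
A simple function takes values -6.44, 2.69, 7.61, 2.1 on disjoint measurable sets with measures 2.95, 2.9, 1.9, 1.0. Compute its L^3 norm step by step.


Step 1: Compute |f_i|^3 for each value:
  |-6.44|^3 = 267.089984
  |2.69|^3 = 19.465109
  |7.61|^3 = 440.711081
  |2.1|^3 = 9.261
Step 2: Multiply by measures and sum:
  267.089984 * 2.95 = 787.915453
  19.465109 * 2.9 = 56.448816
  440.711081 * 1.9 = 837.351054
  9.261 * 1.0 = 9.261
Sum = 787.915453 + 56.448816 + 837.351054 + 9.261 = 1690.976323
Step 3: Take the p-th root:
||f||_3 = (1690.976323)^(1/3) = 11.913678


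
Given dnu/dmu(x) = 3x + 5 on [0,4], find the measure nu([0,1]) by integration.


nu(A) = integral_A (dnu/dmu) dmu = integral_0^1 (3x + 5) dx
Step 1: Antiderivative F(x) = (3/2)x^2 + 5x
Step 2: F(1) = (3/2)*1^2 + 5*1 = 1.5 + 5 = 6.5
Step 3: F(0) = (3/2)*0^2 + 5*0 = 0.0 + 0 = 0.0
Step 4: nu([0,1]) = F(1) - F(0) = 6.5 - 0.0 = 6.5


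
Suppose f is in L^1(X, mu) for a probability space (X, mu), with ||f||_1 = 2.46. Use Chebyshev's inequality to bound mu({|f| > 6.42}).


Chebyshev/Markov inequality: mu(|f| > eps) <= (||f||_p / eps)^p
Step 1: ||f||_1 / eps = 2.46 / 6.42 = 0.383178
Step 2: Raise to power p = 1:
  (0.383178)^1 = 0.383178
Step 3: Therefore mu(|f| > 6.42) <= 0.383178


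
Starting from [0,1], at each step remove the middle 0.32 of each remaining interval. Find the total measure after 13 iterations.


Step 1: At each step, fraction remaining = 1 - 0.32 = 0.68
Step 2: After 13 steps, measure = (0.68)^13
Result = 0.006647


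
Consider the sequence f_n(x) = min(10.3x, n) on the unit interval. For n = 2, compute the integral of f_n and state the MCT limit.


f(x) = 10.3x on [0,1]; f_n(x) = min(10.3x, n). At n = 2:
Step 1: f(x) reaches 2 at x = 2/10.3 = 0.194175
Step 2: integral(f_2) = integral(10.3x, 0, 0.194175) + integral(2, 0.194175, 1)
       = 10.3*0.194175^2/2 + 2*(1 - 0.194175)
       = 0.194175 + 1.61165
       = 1.805825
Step 3: As n -> infinity, f_n increases to f, so by MCT integral(f_n) -> integral(f) = 10.3/2 = 5.15.
Convergence: integral(f_2) = 1.805825 -> 5.15 as n -> infinity


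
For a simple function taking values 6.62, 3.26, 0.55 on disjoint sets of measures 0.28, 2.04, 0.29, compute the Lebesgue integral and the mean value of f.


Step 1: Integral = sum(value_i * measure_i)
= 6.62*0.28 + 3.26*2.04 + 0.55*0.29
= 1.8536 + 6.6504 + 0.1595
= 8.6635
Step 2: Total measure of domain = 0.28 + 2.04 + 0.29 = 2.61
Step 3: Average value = 8.6635 / 2.61 = 3.319349


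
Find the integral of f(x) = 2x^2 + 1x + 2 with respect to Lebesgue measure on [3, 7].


The Lebesgue integral of a Riemann-integrable function agrees with the Riemann integral.
Antiderivative F(x) = (2/3)x^3 + (1/2)x^2 + 2x
F(7) = (2/3)*7^3 + (1/2)*7^2 + 2*7
     = (2/3)*343 + (1/2)*49 + 2*7
     = 228.666667 + 24.5 + 14
     = 267.166667
F(3) = 28.5
Integral = F(7) - F(3) = 267.166667 - 28.5 = 238.666667


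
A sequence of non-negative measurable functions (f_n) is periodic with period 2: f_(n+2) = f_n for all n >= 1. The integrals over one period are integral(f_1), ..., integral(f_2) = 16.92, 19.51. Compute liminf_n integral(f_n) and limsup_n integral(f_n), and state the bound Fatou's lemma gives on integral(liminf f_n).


The sequence (integral(f_n)) is periodic with period 2, repeating the values 16.92, 19.51 indefinitely.
Step 1: For a periodic sequence, every tail (a_m, a_(m+1), ...) contains all 2 period values infinitely often.
Step 2: Hence inf of every tail = min of the period values = min(16.92, 19.51) = 16.92.
        liminf_n integral(f_n) = sup over m of (inf of tail from m) = 16.92.
Step 3: Similarly sup of every tail = max of the period values = 19.51.
        limsup_n integral(f_n) = 19.51.
Step 4: Fatou's lemma: integral(liminf_n f_n) <= liminf_n integral(f_n) = 16.92.
        So the integral of the pointwise liminf is at most 16.92.


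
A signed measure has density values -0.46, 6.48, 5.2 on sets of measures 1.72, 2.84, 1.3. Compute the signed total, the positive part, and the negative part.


Step 1: Compute signed measure on each set:
  Set 1: -0.46 * 1.72 = -0.7912
  Set 2: 6.48 * 2.84 = 18.4032
  Set 3: 5.2 * 1.3 = 6.76
Step 2: Total signed measure = (-0.7912) + (18.4032) + (6.76)
     = 24.372
Step 3: Positive part mu+(X) = sum of positive contributions = 25.1632
Step 4: Negative part mu-(X) = |sum of negative contributions| = 0.7912


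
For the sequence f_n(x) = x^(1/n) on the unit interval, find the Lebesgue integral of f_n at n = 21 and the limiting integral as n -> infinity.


At n = 21: f_21(x) = x^(1/21).
Step 1: integral(x^(1/21), 0, 1) = [x^(1/21+1) / (1/21+1)] from 0 to 1
     = 1 / (1/21 + 1) = 1 / ((21+1)/21) = 21/(21+1)
     = 21/22 = 0.954545
Step 2: As n -> infinity, f_n(x) = x^(1/n) -> 1 for x in (0,1], and f_n is increasing in n.
By MCT, lim_n integral(f_n) = integral(lim_n f_n) = integral(1, 0, 1) = 1.
Step 3: Verify convergence: 21/22 = 0.954545 -> 1


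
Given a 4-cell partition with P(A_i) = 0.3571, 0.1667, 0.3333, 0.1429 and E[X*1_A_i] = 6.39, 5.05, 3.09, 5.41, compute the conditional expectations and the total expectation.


For each cell A_i: E[X|A_i] = E[X*1_A_i] / P(A_i)
Step 1: E[X|A_1] = 6.39 / 0.3571 = 17.894147
Step 2: E[X|A_2] = 5.05 / 0.1667 = 30.293941
Step 3: E[X|A_3] = 3.09 / 0.3333 = 9.270927
Step 4: E[X|A_4] = 5.41 / 0.1429 = 37.858642
Verification: E[X] = sum E[X*1_A_i] = 6.39 + 5.05 + 3.09 + 5.41 = 19.94


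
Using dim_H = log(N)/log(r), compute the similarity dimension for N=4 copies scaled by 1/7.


For a self-similar set with N copies scaled by 1/r:
dim_H = log(N)/log(r) = log(4)/log(7)
= 1.386294/1.94591
= 0.712414


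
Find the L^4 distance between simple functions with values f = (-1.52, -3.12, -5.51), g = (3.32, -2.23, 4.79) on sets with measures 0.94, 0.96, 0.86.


Step 1: Compute differences f_i - g_i:
  -1.52 - 3.32 = -4.84
  -3.12 - -2.23 = -0.89
  -5.51 - 4.79 = -10.3
Step 2: Compute |diff|^4 * measure for each set:
  |-4.84|^4 * 0.94 = 548.758735 * 0.94 = 515.833211
  |-0.89|^4 * 0.96 = 0.627422 * 0.96 = 0.602326
  |-10.3|^4 * 0.86 = 11255.0881 * 0.86 = 9679.375766
Step 3: Sum = 10195.811303
Step 4: ||f-g||_4 = (10195.811303)^(1/4) = 10.048597


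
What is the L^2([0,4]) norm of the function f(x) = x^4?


Step 1: ||f||_2 = (integral_0^4 |x^4|^2 dx)^(1/2)
     = (integral_0^4 x^8 dx)^(1/2)
Step 2: integral_0^4 x^8 dx = [x^9/(9)] from 0 to 4 = 4^9/9
     = 262144/9 = 29127.111111
Step 3: ||f||_2 = (29127.111111)^(1/2) = 170.666667


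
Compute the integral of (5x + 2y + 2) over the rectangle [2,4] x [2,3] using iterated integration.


By Fubini, integrate in x first, then y.
Step 1: Fix y, integrate over x in [2,4]:
  integral(5x + 2y + 2, x=2..4)
  = 5*(4^2 - 2^2)/2 + (2y + 2)*(4 - 2)
  = 30 + (2y + 2)*2
  = 30 + 4y + 4
  = 34 + 4y
Step 2: Integrate over y in [2,3]:
  integral(34 + 4y, y=2..3)
  = 34*1 + 4*(3^2 - 2^2)/2
  = 34 + 10
  = 44


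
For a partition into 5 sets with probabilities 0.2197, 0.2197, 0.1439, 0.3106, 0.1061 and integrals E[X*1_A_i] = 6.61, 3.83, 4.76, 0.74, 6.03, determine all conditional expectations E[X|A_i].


For each cell A_i: E[X|A_i] = E[X*1_A_i] / P(A_i)
Step 1: E[X|A_1] = 6.61 / 0.2197 = 30.086482
Step 2: E[X|A_2] = 3.83 / 0.2197 = 17.432863
Step 3: E[X|A_3] = 4.76 / 0.1439 = 33.078527
Step 4: E[X|A_4] = 0.74 / 0.3106 = 2.382486
Step 5: E[X|A_5] = 6.03 / 0.1061 = 56.833176
Verification: E[X] = sum E[X*1_A_i] = 6.61 + 3.83 + 4.76 + 0.74 + 6.03 = 21.97


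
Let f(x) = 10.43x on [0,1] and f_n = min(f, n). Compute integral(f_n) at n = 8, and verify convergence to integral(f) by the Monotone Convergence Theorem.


f(x) = 10.43x on [0,1]; f_n(x) = min(10.43x, n). At n = 8:
Step 1: f(x) reaches 8 at x = 8/10.43 = 0.767018
Step 2: integral(f_8) = integral(10.43x, 0, 0.767018) + integral(8, 0.767018, 1)
       = 10.43*0.767018^2/2 + 8*(1 - 0.767018)
       = 3.068073 + 1.863854
       = 4.931927
Step 3: As n -> infinity, f_n increases to f, so by MCT integral(f_n) -> integral(f) = 10.43/2 = 5.215.
Convergence: integral(f_8) = 4.931927 -> 5.215 as n -> infinity


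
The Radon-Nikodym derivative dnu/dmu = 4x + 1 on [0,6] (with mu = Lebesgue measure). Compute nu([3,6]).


nu(A) = integral_A (dnu/dmu) dmu = integral_3^6 (4x + 1) dx
Step 1: Antiderivative F(x) = (4/2)x^2 + 1x
Step 2: F(6) = (4/2)*6^2 + 1*6 = 72 + 6 = 78
Step 3: F(3) = (4/2)*3^2 + 1*3 = 18 + 3 = 21
Step 4: nu([3,6]) = F(6) - F(3) = 78 - 21 = 57


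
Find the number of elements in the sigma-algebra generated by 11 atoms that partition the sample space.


Each element of the sigma-algebra is a union of some subset of the 11 atoms.
The number of such subsets is 2^11 = 2048.


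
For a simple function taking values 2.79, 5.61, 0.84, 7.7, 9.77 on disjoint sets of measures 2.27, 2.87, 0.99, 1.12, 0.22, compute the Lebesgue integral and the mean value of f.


Step 1: Integral = sum(value_i * measure_i)
= 2.79*2.27 + 5.61*2.87 + 0.84*0.99 + 7.7*1.12 + 9.77*0.22
= 6.3333 + 16.1007 + 0.8316 + 8.624 + 2.1494
= 34.039
Step 2: Total measure of domain = 2.27 + 2.87 + 0.99 + 1.12 + 0.22 = 7.47
Step 3: Average value = 34.039 / 7.47 = 4.55676


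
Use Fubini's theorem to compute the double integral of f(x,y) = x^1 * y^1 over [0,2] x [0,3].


By Fubini's theorem, the double integral factors as a product of single integrals:
Step 1: integral_0^2 x^1 dx = [x^2/2] from 0 to 2
     = 2^2/2 = 2
Step 2: integral_0^3 y^1 dy = [y^2/2] from 0 to 3
     = 3^2/2 = 4.5
Step 3: Double integral = 2 * 4.5 = 9


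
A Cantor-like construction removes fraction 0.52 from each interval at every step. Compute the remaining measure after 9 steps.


Step 1: At each step, fraction remaining = 1 - 0.52 = 0.48
Step 2: After 9 steps, measure = (0.48)^9
Result = 0.001353


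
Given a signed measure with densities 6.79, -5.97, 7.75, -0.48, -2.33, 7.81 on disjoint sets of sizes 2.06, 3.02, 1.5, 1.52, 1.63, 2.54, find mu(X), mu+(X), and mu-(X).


Step 1: Compute signed measure on each set:
  Set 1: 6.79 * 2.06 = 13.9874
  Set 2: -5.97 * 3.02 = -18.0294
  Set 3: 7.75 * 1.5 = 11.625
  Set 4: -0.48 * 1.52 = -0.7296
  Set 5: -2.33 * 1.63 = -3.7979
  Set 6: 7.81 * 2.54 = 19.8374
Step 2: Total signed measure = (13.9874) + (-18.0294) + (11.625) + (-0.7296) + (-3.7979) + (19.8374)
     = 22.8929
Step 3: Positive part mu+(X) = sum of positive contributions = 45.4498
Step 4: Negative part mu-(X) = |sum of negative contributions| = 22.5569


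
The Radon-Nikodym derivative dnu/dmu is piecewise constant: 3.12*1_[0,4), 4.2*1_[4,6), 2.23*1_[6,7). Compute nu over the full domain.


Integrate each piece of the Radon-Nikodym derivative:
Step 1: integral_0^4 3.12 dx = 3.12*(4-0) = 3.12*4 = 12.48
Step 2: integral_4^6 4.2 dx = 4.2*(6-4) = 4.2*2 = 8.4
Step 3: integral_6^7 2.23 dx = 2.23*(7-6) = 2.23*1 = 2.23
Total: 12.48 + 8.4 + 2.23 = 23.11


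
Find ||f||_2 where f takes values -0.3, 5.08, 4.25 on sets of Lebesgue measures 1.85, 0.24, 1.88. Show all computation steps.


Step 1: Compute |f_i|^2 for each value:
  |-0.3|^2 = 0.09
  |5.08|^2 = 25.8064
  |4.25|^2 = 18.0625
Step 2: Multiply by measures and sum:
  0.09 * 1.85 = 0.1665
  25.8064 * 0.24 = 6.193536
  18.0625 * 1.88 = 33.9575
Sum = 0.1665 + 6.193536 + 33.9575 = 40.317536
Step 3: Take the p-th root:
||f||_2 = (40.317536)^(1/2) = 6.349609


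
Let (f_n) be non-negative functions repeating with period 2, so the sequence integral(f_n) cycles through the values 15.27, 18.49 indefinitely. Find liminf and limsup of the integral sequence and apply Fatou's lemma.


The sequence (integral(f_n)) is periodic with period 2, repeating the values 15.27, 18.49 indefinitely.
Step 1: For a periodic sequence, every tail (a_m, a_(m+1), ...) contains all 2 period values infinitely often.
Step 2: Hence inf of every tail = min of the period values = min(15.27, 18.49) = 15.27.
        liminf_n integral(f_n) = sup over m of (inf of tail from m) = 15.27.
Step 3: Similarly sup of every tail = max of the period values = 18.49.
        limsup_n integral(f_n) = 18.49.
Step 4: Fatou's lemma: integral(liminf_n f_n) <= liminf_n integral(f_n) = 15.27.
        So the integral of the pointwise liminf is at most 15.27.


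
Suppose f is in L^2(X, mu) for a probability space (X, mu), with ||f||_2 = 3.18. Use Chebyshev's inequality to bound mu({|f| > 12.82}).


Chebyshev/Markov inequality: mu(|f| > eps) <= (||f||_p / eps)^p
Step 1: ||f||_2 / eps = 3.18 / 12.82 = 0.24805
Step 2: Raise to power p = 2:
  (0.24805)^2 = 0.061529
Step 3: Therefore mu(|f| > 12.82) <= 0.061529


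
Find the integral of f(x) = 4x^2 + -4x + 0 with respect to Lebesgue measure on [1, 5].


The Lebesgue integral of a Riemann-integrable function agrees with the Riemann integral.
Antiderivative F(x) = (4/3)x^3 + (-4/2)x^2 + 0x
F(5) = (4/3)*5^3 + (-4/2)*5^2 + 0*5
     = (4/3)*125 + (-4/2)*25 + 0*5
     = 166.666667 + -50 + 0
     = 116.666667
F(1) = -0.666667
Integral = F(5) - F(1) = 116.666667 - -0.666667 = 117.333333


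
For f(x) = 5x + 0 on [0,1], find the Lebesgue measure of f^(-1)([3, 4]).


f^(-1)([3, 4]) = {x : 3 <= 5x + 0 <= 4}
Solving: (3 - 0)/5 <= x <= (4 - 0)/5
= [0.6, 0.8]
Intersecting with [0,1]: [0.6, 0.8]
Measure = 0.8 - 0.6 = 0.2


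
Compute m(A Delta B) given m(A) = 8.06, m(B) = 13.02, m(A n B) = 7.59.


m(A Delta B) = m(A) + m(B) - 2*m(A n B)
= 8.06 + 13.02 - 2*7.59
= 8.06 + 13.02 - 15.18
= 5.9


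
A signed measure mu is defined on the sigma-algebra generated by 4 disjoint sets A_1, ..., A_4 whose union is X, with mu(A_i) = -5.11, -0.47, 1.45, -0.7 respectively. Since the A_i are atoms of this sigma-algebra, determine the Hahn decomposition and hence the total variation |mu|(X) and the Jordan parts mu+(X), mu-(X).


Step 1: Every measurable set is a union of atoms (the cells / points), so a Hahn decomposition is
  obtained by grouping atoms by sign: P = union of atoms with mu > 0, N = union of the remaining atoms.
  Atoms in P (indices): 3;  atoms in N (indices): 1, 2, 4
  Positive values: 1.45
  Negative values: -5.11, -0.47, -0.7
Step 2: mu+(X) = mu(P) = sum of positive atom values = 1.45
Step 3: mu-(X) = -mu(N) = sum of |negative atom values| = 6.28
Step 4: |mu|(X) = mu+(X) + mu-(X) = 1.45 + 6.28 = 7.73


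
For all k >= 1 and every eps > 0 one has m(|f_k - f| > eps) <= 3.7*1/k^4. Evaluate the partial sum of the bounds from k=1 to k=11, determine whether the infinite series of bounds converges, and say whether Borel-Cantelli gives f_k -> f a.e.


Step 1: List the terms 3.7*1/k^4 for k = 1 to 11:
  k=1: 3.7
  k=2: 0.23125
  k=3: 0.045679
  k=4: 0.014453
  k=5: 0.00592
  k=6: 0.002855
  k=7: 0.001541
  k=8: 9.033203e-04
  k=9: 5.639384e-04
  k=10: 3.700000e-04
  k=11: 2.527150e-04
Step 2: Partial sum = 3.7 + 0.23125 + 0.045679 + 0.014453 + 0.00592 + 0.002855 + 0.001541 + 9.033203e-04 + 5.639384e-04 + 3.700000e-04 + 2.527150e-04
     = 4.003788
Step 3: The full series sum_(k>=1) 3.7*1/k^4 converges (p-series with p = 4 > 1; a constant multiple of a convergent series converges).
Step 4: Fix eps > 0. Since sum_k m(|f_k - f| > eps) < infinity, the Borel-Cantelli lemma gives
        m(limsup_k {|f_k - f| > eps}) = 0, i.e. for a.e. x, |f_k(x) - f(x)| <= eps for all large k.
        Applying this with eps = 1/j for j = 1, 2, ... and intersecting the countably many full-measure sets,
        for a.e. x we get limsup_k |f_k(x) - f(x)| <= 1/j for every j, hence f_k -> f almost everywhere.
Conclusion: series converges; Borel-Cantelli yields f_k -> f a.e.


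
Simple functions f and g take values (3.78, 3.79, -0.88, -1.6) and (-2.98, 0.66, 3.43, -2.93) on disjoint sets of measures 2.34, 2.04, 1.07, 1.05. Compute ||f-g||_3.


Step 1: Compute differences f_i - g_i:
  3.78 - -2.98 = 6.76
  3.79 - 0.66 = 3.13
  -0.88 - 3.43 = -4.31
  -1.6 - -2.93 = 1.33
Step 2: Compute |diff|^3 * measure for each set:
  |6.76|^3 * 2.34 = 308.915776 * 2.34 = 722.862916
  |3.13|^3 * 2.04 = 30.664297 * 2.04 = 62.555166
  |-4.31|^3 * 1.07 = 80.062991 * 1.07 = 85.6674
  |1.33|^3 * 1.05 = 2.352637 * 1.05 = 2.470269
Step 3: Sum = 873.555751
Step 4: ||f-g||_3 = (873.555751)^(1/3) = 9.559391


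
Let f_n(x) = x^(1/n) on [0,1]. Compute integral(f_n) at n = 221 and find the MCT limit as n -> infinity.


At n = 221: f_221(x) = x^(1/221).
Step 1: integral(x^(1/221), 0, 1) = [x^(1/221+1) / (1/221+1)] from 0 to 1
     = 1 / (1/221 + 1) = 1 / ((221+1)/221) = 221/(221+1)
     = 221/222 = 0.995495
Step 2: As n -> infinity, f_n(x) = x^(1/n) -> 1 for x in (0,1], and f_n is increasing in n.
By MCT, lim_n integral(f_n) = integral(lim_n f_n) = integral(1, 0, 1) = 1.
Step 3: Verify convergence: 221/222 = 0.995495 -> 1


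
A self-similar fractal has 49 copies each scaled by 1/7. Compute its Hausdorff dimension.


For a self-similar set with N copies scaled by 1/r:
dim_H = log(N)/log(r) = log(49)/log(7)
= 3.89182/1.94591
= 2


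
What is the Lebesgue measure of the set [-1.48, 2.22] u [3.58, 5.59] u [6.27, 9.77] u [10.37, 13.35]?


For pairwise disjoint intervals, m(union) = sum of lengths.
= (2.22 - -1.48) + (5.59 - 3.58) + (9.77 - 6.27) + (13.35 - 10.37)
= 3.7 + 2.01 + 3.5 + 2.98
= 12.19


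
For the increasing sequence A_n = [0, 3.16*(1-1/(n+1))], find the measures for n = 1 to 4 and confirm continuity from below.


By continuity of measure from below: if A_n increases to A, then m(A_n) -> m(A).
Here A = [0, 3.16], so m(A) = 3.16
Step 1: a_1 = 3.16*(1 - 1/2) = 1.58, m(A_1) = 1.58
Step 2: a_2 = 3.16*(1 - 1/3) = 2.1067, m(A_2) = 2.1067
Step 3: a_3 = 3.16*(1 - 1/4) = 2.37, m(A_3) = 2.37
Step 4: a_4 = 3.16*(1 - 1/5) = 2.528, m(A_4) = 2.528
Limit: m(A_n) -> m([0,3.16]) = 3.16


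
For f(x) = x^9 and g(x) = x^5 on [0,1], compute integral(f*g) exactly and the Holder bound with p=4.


Step 1: Exact integral of f*g = integral(x^14, 0, 1) = 1/15
     = 0.066667
Step 2: Holder bound with p=4, q=1.333333:
  ||f||_p = (integral x^36 dx)^(1/4) = (1/37)^(1/4) = 0.405461
  ||g||_q = (integral x^6.666667 dx)^(1/1.333333) = (1/7.666667)^(1/1.333333) = 0.217043
Step 3: Holder bound = ||f||_p * ||g||_q = 0.405461 * 0.217043 = 0.088002
Verification: 0.066667 <= 0.088002 (Holder holds)


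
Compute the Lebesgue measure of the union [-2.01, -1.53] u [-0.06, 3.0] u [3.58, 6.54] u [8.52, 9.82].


For pairwise disjoint intervals, m(union) = sum of lengths.
= (-1.53 - -2.01) + (3.0 - -0.06) + (6.54 - 3.58) + (9.82 - 8.52)
= 0.48 + 3.06 + 2.96 + 1.3
= 7.8


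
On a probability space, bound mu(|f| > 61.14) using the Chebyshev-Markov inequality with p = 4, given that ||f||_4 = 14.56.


Chebyshev/Markov inequality: mu(|f| > eps) <= (||f||_p / eps)^p
Step 1: ||f||_4 / eps = 14.56 / 61.14 = 0.238142
Step 2: Raise to power p = 4:
  (0.238142)^4 = 0.003216
Step 3: Therefore mu(|f| > 61.14) <= 0.003216


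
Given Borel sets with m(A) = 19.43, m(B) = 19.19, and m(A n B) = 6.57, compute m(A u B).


By inclusion-exclusion: m(A u B) = m(A) + m(B) - m(A n B)
= 19.43 + 19.19 - 6.57
= 32.05


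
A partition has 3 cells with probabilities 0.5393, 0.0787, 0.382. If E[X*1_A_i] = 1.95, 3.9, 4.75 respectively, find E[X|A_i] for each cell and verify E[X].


For each cell A_i: E[X|A_i] = E[X*1_A_i] / P(A_i)
Step 1: E[X|A_1] = 1.95 / 0.5393 = 3.615798
Step 2: E[X|A_2] = 3.9 / 0.0787 = 49.555273
Step 3: E[X|A_3] = 4.75 / 0.382 = 12.434555
Verification: E[X] = sum E[X*1_A_i] = 1.95 + 3.9 + 4.75 = 10.6


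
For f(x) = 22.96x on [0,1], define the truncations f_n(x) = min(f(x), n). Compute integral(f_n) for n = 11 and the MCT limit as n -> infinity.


f(x) = 22.96x on [0,1]; f_n(x) = min(22.96x, n). At n = 11:
Step 1: f(x) reaches 11 at x = 11/22.96 = 0.479094
Step 2: integral(f_11) = integral(22.96x, 0, 0.479094) + integral(11, 0.479094, 1)
       = 22.96*0.479094^2/2 + 11*(1 - 0.479094)
       = 2.635017 + 5.729965
       = 8.364983
Step 3: As n -> infinity, f_n increases to f, so by MCT integral(f_n) -> integral(f) = 22.96/2 = 11.48.
Convergence: integral(f_11) = 8.364983 -> 11.48 as n -> infinity
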